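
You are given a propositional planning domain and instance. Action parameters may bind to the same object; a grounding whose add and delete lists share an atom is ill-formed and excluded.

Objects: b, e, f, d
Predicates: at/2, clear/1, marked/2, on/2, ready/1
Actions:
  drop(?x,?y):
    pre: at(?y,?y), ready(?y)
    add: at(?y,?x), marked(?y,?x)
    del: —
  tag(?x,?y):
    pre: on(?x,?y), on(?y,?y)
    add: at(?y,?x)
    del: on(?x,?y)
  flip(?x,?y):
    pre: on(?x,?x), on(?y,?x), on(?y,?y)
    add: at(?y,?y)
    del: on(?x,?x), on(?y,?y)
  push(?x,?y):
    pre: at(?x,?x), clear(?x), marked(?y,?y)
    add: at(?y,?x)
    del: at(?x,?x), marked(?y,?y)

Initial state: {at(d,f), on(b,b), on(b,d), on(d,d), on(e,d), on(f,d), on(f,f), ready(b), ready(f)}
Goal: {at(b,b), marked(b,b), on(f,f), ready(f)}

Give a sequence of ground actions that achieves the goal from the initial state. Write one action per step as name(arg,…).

1. tag(b,b)  →  {at(b,b), at(d,f), on(b,d), on(d,d), on(e,d), on(f,d), on(f,f), ready(b), ready(f)}
2. drop(b,b)  →  {at(b,b), at(d,f), marked(b,b), on(b,d), on(d,d), on(e,d), on(f,d), on(f,f), ready(b), ready(f)}

tag(b,b); drop(b,b)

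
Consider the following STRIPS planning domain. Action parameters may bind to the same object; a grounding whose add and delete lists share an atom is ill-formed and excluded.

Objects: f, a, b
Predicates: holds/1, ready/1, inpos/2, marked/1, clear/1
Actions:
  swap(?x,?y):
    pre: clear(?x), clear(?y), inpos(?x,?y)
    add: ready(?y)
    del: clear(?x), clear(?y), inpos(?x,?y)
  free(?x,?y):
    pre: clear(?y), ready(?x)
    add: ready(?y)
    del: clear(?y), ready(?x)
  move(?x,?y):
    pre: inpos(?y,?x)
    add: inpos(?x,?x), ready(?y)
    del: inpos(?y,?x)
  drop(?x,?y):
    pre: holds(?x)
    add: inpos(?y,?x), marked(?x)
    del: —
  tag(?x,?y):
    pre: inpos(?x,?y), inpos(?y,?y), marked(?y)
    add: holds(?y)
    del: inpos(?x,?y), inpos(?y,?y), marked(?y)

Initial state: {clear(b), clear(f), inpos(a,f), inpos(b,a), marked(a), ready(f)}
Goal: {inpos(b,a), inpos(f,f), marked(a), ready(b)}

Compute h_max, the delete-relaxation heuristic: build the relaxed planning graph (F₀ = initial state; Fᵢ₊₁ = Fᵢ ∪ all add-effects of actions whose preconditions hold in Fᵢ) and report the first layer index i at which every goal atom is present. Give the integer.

1

F0 = init (6 atoms)
F1 = F0 ∪ {inpos(a,a), inpos(f,f), ready(a), ready(b)}  (10 atoms)
goal ⊆ F1  ⇒  h_max = 1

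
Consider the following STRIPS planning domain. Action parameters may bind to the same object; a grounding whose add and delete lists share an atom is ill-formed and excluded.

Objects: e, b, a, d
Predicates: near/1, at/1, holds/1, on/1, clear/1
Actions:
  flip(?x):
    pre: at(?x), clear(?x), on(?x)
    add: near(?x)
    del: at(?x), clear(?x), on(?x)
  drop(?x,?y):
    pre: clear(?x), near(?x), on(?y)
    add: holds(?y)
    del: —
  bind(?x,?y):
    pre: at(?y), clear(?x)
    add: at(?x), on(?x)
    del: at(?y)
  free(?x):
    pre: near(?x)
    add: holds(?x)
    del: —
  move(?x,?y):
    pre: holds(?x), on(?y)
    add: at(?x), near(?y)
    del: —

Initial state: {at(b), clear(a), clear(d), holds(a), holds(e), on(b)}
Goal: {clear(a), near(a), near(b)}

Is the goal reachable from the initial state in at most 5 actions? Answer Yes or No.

1. bind(a,b)  →  {at(a), clear(a), clear(d), holds(a), holds(e), on(a), on(b)}
2. move(e,b)  →  {at(a), at(e), clear(a), clear(d), holds(a), holds(e), near(b), on(a), on(b)}
3. move(e,a)  →  {at(a), at(e), clear(a), clear(d), holds(a), holds(e), near(a), near(b), on(a), on(b)}
optimal plan length = 3; 3 ≤ 5

Yes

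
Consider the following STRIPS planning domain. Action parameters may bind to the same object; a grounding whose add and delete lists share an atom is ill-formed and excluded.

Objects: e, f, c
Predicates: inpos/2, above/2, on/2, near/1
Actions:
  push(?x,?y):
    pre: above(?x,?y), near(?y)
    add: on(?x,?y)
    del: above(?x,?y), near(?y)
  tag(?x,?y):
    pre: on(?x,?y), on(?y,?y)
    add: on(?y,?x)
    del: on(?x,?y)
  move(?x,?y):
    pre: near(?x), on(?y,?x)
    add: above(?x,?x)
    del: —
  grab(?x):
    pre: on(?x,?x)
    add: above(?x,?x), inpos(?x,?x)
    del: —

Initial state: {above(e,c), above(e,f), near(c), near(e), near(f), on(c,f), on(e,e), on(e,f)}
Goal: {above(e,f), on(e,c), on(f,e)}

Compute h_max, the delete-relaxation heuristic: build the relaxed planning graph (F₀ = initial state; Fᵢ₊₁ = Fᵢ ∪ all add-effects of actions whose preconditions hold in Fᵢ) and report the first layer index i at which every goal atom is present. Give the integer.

3

F0 = init (8 atoms)
F1 = F0 ∪ {above(e,e), above(f,f), inpos(e,e), on(e,c)}  (12 atoms)
F2 = F1 ∪ {above(c,c), on(f,f)}  (14 atoms)
F3 = F2 ∪ {inpos(f,f), on(c,c), on(f,c), on(f,e)}  (18 atoms)
goal ⊆ F3  ⇒  h_max = 3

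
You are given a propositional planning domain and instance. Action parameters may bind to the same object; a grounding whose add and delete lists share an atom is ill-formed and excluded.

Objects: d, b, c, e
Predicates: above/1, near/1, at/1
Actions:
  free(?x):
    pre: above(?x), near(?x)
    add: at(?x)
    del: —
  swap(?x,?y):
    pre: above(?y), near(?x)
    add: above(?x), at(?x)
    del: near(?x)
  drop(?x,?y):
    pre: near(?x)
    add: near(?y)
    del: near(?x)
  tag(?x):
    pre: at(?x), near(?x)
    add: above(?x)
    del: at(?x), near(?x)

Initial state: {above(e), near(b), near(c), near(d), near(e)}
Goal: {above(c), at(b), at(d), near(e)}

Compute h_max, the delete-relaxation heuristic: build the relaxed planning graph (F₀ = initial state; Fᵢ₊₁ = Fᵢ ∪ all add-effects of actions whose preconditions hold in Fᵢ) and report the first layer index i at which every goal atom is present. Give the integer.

1

F0 = init (5 atoms)
F1 = F0 ∪ {above(b), above(c), above(d), at(b), at(c), at(d), at(e)}  (12 atoms)
goal ⊆ F1  ⇒  h_max = 1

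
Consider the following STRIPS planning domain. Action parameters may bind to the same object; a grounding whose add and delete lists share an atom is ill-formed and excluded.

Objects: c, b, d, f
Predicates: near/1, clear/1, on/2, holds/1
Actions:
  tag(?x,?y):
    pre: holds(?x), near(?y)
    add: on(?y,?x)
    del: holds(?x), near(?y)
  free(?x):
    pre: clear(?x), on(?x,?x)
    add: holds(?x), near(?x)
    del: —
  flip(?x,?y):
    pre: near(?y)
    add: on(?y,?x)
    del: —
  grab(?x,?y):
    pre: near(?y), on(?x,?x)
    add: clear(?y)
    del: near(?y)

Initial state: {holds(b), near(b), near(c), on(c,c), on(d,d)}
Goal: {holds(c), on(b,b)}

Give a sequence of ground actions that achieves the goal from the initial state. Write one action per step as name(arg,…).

tag(b,b); grab(c,c); free(c)

1. tag(b,b)  →  {near(c), on(b,b), on(c,c), on(d,d)}
2. grab(c,c)  →  {clear(c), on(b,b), on(c,c), on(d,d)}
3. free(c)  →  {clear(c), holds(c), near(c), on(b,b), on(c,c), on(d,d)}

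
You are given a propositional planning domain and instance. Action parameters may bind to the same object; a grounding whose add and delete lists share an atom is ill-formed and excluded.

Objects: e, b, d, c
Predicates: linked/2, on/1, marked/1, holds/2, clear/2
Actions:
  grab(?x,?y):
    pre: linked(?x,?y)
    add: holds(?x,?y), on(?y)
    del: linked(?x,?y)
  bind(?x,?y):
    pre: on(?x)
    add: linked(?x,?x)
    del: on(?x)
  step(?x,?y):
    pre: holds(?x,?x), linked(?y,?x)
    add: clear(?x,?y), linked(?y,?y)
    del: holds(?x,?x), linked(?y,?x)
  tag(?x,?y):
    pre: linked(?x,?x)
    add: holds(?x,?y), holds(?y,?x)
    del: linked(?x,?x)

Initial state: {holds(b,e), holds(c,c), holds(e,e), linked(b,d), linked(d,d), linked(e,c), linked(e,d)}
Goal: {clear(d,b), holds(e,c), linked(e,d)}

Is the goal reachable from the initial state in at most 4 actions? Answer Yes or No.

1. grab(e,c)  →  {holds(b,e), holds(c,c), holds(e,c), holds(e,e), linked(b,d), linked(d,d), linked(e,d), on(c)}
2. grab(d,d)  →  {holds(b,e), holds(c,c), holds(d,d), holds(e,c), holds(e,e), linked(b,d), linked(e,d), on(c), on(d)}
3. step(d,b)  →  {clear(d,b), holds(b,e), holds(c,c), holds(e,c), holds(e,e), linked(b,b), linked(e,d), on(c), on(d)}
optimal plan length = 3; 3 ≤ 4

Yes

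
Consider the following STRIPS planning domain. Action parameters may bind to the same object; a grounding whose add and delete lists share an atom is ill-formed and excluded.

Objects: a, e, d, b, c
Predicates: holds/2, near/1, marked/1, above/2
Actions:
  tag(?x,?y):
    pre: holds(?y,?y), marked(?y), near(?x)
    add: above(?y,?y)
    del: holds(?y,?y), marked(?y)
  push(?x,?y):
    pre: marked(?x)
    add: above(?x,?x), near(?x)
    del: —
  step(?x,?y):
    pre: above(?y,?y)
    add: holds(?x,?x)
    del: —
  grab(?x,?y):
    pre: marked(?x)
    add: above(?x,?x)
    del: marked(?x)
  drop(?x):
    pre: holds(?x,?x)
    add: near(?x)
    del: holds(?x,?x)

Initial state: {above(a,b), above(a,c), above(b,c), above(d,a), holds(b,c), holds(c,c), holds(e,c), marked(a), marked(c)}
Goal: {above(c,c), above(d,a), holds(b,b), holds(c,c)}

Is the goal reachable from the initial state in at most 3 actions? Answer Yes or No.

Yes

1. push(c,a)  →  {above(a,b), above(a,c), above(b,c), above(c,c), above(d,a), holds(b,c), holds(c,c), holds(e,c), marked(a), marked(c), near(c)}
2. step(b,c)  →  {above(a,b), above(a,c), above(b,c), above(c,c), above(d,a), holds(b,b), holds(b,c), holds(c,c), holds(e,c), marked(a), marked(c), near(c)}
optimal plan length = 2; 2 ≤ 3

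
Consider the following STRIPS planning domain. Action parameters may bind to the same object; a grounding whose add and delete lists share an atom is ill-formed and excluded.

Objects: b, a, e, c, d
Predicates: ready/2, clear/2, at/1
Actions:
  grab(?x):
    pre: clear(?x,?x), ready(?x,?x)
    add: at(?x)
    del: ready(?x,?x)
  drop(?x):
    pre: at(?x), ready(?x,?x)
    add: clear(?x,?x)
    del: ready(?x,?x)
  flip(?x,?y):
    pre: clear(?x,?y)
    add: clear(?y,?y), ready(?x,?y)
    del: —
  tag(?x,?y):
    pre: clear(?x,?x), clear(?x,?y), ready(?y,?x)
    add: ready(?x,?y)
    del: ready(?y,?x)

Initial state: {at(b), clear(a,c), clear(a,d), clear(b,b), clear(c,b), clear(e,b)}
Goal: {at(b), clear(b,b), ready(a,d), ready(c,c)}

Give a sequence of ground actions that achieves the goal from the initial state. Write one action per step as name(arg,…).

flip(a,c); flip(a,d); flip(c,c)

1. flip(a,c)  →  {at(b), clear(a,c), clear(a,d), clear(b,b), clear(c,b), clear(c,c), clear(e,b), ready(a,c)}
2. flip(a,d)  →  {at(b), clear(a,c), clear(a,d), clear(b,b), clear(c,b), clear(c,c), clear(d,d), clear(e,b), ready(a,c), ready(a,d)}
3. flip(c,c)  →  {at(b), clear(a,c), clear(a,d), clear(b,b), clear(c,b), clear(c,c), clear(d,d), clear(e,b), ready(a,c), ready(a,d), ready(c,c)}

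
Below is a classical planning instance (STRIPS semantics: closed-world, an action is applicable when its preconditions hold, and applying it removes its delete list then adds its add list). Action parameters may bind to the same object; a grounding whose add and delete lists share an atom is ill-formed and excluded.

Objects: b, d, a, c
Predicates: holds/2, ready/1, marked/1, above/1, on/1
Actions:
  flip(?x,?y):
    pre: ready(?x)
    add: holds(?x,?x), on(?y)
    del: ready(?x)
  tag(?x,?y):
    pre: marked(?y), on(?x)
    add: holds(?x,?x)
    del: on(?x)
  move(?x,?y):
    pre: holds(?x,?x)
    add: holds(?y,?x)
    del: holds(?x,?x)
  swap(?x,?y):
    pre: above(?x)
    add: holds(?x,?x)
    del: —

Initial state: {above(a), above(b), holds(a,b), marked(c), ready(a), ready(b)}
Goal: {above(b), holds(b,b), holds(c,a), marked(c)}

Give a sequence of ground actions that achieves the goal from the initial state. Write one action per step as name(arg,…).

1. flip(b,b)  →  {above(a), above(b), holds(a,b), holds(b,b), marked(c), on(b), ready(a)}
2. flip(a,b)  →  {above(a), above(b), holds(a,a), holds(a,b), holds(b,b), marked(c), on(b)}
3. move(a,c)  →  {above(a), above(b), holds(a,b), holds(b,b), holds(c,a), marked(c), on(b)}

flip(b,b); flip(a,b); move(a,c)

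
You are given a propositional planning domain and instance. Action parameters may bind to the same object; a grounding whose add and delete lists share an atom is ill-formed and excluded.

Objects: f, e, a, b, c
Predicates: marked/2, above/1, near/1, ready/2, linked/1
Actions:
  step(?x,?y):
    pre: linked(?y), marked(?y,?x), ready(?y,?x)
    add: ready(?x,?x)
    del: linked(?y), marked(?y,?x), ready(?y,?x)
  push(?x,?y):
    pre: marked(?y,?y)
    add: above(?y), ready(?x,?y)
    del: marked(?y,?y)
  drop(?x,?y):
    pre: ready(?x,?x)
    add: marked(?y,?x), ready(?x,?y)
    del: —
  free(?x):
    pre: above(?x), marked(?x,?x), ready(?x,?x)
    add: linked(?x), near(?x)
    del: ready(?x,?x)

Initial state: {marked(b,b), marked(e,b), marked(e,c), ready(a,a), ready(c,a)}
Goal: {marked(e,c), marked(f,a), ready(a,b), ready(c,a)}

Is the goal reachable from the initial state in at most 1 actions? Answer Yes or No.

No

1. push(a,b)  →  {above(b), marked(e,b), marked(e,c), ready(a,a), ready(a,b), ready(c,a)}
2. drop(a,f)  →  {above(b), marked(e,b), marked(e,c), marked(f,a), ready(a,a), ready(a,b), ready(a,f), ready(c,a)}
optimal plan length = 2; 2 > 1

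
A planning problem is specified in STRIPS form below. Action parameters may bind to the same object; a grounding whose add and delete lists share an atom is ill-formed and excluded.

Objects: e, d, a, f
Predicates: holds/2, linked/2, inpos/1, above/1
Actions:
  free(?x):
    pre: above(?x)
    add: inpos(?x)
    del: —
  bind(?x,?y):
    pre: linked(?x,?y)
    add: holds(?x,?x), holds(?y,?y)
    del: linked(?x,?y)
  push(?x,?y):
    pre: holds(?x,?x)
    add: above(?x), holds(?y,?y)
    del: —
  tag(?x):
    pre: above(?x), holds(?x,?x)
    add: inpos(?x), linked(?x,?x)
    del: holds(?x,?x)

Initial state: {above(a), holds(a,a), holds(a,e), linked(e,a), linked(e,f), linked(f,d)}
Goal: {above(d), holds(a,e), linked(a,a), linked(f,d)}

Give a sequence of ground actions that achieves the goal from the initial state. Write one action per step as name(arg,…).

1. push(a,d)  →  {above(a), holds(a,a), holds(a,e), holds(d,d), linked(e,a), linked(e,f), linked(f,d)}
2. push(d,e)  →  {above(a), above(d), holds(a,a), holds(a,e), holds(d,d), holds(e,e), linked(e,a), linked(e,f), linked(f,d)}
3. tag(a)  →  {above(a), above(d), holds(a,e), holds(d,d), holds(e,e), inpos(a), linked(a,a), linked(e,a), linked(e,f), linked(f,d)}

push(a,d); push(d,e); tag(a)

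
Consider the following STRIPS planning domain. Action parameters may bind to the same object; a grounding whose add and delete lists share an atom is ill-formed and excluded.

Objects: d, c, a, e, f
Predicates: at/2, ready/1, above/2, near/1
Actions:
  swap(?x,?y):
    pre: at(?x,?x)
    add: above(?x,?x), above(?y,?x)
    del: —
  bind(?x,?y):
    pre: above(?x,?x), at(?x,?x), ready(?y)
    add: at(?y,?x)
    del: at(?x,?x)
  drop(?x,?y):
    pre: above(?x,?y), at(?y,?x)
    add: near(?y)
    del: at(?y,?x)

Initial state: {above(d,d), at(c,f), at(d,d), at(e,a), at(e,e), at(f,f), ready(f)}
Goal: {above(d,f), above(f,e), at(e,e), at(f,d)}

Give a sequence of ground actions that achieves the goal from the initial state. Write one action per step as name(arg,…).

1. swap(e,f)  →  {above(d,d), above(e,e), above(f,e), at(c,f), at(d,d), at(e,a), at(e,e), at(f,f), ready(f)}
2. swap(f,d)  →  {above(d,d), above(d,f), above(e,e), above(f,e), above(f,f), at(c,f), at(d,d), at(e,a), at(e,e), at(f,f), ready(f)}
3. bind(d,f)  →  {above(d,d), above(d,f), above(e,e), above(f,e), above(f,f), at(c,f), at(e,a), at(e,e), at(f,d), at(f,f), ready(f)}

swap(e,f); swap(f,d); bind(d,f)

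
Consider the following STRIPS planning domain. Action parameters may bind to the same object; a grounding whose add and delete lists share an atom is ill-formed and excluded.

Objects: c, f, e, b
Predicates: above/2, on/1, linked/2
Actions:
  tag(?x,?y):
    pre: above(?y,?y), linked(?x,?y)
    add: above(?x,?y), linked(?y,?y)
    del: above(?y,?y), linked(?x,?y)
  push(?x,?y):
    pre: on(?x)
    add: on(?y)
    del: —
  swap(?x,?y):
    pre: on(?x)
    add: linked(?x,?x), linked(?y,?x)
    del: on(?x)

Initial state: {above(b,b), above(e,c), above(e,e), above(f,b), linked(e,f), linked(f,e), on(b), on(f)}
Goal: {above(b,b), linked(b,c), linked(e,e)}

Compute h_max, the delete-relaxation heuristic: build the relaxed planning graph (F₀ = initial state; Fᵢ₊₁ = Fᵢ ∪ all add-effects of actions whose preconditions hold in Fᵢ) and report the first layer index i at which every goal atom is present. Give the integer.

F0 = init (8 atoms)
F1 = F0 ∪ {above(f,e), linked(b,b), linked(b,f), linked(c,b), linked(c,f), linked(e,b), linked(e,e), linked(f,b), linked(f,f), on(c), on(e)}  (19 atoms)
F2 = F1 ∪ {above(c,b), above(e,b), linked(b,c), linked(b,e), linked(c,c), linked(c,e), linked(e,c), linked(f,c)}  (27 atoms)
goal ⊆ F2  ⇒  h_max = 2

2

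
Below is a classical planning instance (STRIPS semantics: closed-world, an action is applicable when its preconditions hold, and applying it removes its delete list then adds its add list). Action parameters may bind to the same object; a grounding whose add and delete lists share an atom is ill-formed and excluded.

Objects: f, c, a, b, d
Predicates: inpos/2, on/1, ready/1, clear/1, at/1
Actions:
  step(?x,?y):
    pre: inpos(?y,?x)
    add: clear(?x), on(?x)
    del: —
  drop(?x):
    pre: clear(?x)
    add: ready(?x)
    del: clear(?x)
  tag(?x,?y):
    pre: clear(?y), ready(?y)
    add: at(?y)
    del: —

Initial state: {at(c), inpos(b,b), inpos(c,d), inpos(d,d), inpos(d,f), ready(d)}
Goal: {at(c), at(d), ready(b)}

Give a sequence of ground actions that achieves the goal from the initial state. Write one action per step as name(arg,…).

step(b,b); step(d,c); drop(b); tag(f,d)

1. step(b,b)  →  {at(c), clear(b), inpos(b,b), inpos(c,d), inpos(d,d), inpos(d,f), on(b), ready(d)}
2. step(d,c)  →  {at(c), clear(b), clear(d), inpos(b,b), inpos(c,d), inpos(d,d), inpos(d,f), on(b), on(d), ready(d)}
3. drop(b)  →  {at(c), clear(d), inpos(b,b), inpos(c,d), inpos(d,d), inpos(d,f), on(b), on(d), ready(b), ready(d)}
4. tag(f,d)  →  {at(c), at(d), clear(d), inpos(b,b), inpos(c,d), inpos(d,d), inpos(d,f), on(b), on(d), ready(b), ready(d)}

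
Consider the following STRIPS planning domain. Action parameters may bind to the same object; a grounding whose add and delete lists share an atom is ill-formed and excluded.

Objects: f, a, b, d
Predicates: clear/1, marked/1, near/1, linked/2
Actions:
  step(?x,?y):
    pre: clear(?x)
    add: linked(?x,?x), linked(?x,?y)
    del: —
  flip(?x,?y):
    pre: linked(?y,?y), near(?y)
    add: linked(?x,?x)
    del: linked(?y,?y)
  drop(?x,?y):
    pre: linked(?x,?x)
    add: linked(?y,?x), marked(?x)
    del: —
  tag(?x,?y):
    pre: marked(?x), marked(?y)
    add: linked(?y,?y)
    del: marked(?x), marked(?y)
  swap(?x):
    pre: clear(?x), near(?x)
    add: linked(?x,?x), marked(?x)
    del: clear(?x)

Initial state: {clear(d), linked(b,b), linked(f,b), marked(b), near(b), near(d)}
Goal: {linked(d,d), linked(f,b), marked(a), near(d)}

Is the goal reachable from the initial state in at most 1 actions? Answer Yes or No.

No

1. step(d,f)  →  {clear(d), linked(b,b), linked(d,d), linked(d,f), linked(f,b), marked(b), near(b), near(d)}
2. flip(a,b)  →  {clear(d), linked(a,a), linked(d,d), linked(d,f), linked(f,b), marked(b), near(b), near(d)}
3. drop(a,f)  →  {clear(d), linked(a,a), linked(d,d), linked(d,f), linked(f,a), linked(f,b), marked(a), marked(b), near(b), near(d)}
optimal plan length = 3; 3 > 1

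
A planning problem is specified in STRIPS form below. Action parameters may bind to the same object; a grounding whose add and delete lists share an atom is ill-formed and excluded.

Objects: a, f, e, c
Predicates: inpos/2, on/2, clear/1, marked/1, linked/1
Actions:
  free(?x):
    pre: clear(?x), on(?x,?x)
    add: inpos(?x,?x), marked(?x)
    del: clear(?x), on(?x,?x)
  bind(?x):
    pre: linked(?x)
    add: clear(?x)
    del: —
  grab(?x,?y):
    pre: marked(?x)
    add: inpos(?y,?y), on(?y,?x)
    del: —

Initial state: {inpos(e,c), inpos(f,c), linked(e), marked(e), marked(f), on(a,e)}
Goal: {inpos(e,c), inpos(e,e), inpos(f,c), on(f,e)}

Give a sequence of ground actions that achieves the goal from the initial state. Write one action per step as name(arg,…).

1. grab(f,e)  →  {inpos(e,c), inpos(e,e), inpos(f,c), linked(e), marked(e), marked(f), on(a,e), on(e,f)}
2. grab(e,f)  →  {inpos(e,c), inpos(e,e), inpos(f,c), inpos(f,f), linked(e), marked(e), marked(f), on(a,e), on(e,f), on(f,e)}

grab(f,e); grab(e,f)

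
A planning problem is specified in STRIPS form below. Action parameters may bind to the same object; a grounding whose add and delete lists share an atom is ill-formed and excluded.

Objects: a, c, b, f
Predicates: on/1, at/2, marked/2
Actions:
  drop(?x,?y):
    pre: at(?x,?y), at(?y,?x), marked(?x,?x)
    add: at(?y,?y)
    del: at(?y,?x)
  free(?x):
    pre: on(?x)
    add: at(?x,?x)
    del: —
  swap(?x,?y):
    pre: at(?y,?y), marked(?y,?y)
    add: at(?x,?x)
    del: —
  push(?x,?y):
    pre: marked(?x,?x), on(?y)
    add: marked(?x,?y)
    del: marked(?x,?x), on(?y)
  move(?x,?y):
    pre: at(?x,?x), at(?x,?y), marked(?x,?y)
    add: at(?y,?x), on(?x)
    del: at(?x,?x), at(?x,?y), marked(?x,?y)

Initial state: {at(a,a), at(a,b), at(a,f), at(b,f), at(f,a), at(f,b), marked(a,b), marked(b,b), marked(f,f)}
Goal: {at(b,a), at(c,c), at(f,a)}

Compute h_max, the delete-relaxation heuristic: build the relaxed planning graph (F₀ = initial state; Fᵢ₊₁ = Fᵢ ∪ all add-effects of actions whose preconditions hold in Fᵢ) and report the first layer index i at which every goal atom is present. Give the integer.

2

F0 = init (9 atoms)
F1 = F0 ∪ {at(b,a), at(b,b), at(f,f), on(a)}  (13 atoms)
F2 = F1 ∪ {at(c,c), marked(b,a), marked(f,a)}  (16 atoms)
goal ⊆ F2  ⇒  h_max = 2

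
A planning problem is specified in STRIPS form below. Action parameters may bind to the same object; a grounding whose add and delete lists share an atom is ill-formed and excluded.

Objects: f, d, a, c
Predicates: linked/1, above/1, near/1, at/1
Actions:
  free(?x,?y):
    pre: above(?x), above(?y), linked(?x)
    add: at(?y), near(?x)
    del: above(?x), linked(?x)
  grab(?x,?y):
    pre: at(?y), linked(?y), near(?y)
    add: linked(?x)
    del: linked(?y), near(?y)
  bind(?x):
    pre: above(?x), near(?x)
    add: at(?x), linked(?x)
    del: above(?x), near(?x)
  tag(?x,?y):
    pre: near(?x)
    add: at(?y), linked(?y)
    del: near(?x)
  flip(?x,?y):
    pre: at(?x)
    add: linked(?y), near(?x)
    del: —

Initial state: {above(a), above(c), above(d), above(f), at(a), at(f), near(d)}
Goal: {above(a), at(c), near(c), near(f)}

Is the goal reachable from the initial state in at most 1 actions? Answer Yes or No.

1. flip(f,c)  →  {above(a), above(c), above(d), above(f), at(a), at(f), linked(c), near(d), near(f)}
2. free(c,c)  →  {above(a), above(d), above(f), at(a), at(c), at(f), near(c), near(d), near(f)}
optimal plan length = 2; 2 > 1

No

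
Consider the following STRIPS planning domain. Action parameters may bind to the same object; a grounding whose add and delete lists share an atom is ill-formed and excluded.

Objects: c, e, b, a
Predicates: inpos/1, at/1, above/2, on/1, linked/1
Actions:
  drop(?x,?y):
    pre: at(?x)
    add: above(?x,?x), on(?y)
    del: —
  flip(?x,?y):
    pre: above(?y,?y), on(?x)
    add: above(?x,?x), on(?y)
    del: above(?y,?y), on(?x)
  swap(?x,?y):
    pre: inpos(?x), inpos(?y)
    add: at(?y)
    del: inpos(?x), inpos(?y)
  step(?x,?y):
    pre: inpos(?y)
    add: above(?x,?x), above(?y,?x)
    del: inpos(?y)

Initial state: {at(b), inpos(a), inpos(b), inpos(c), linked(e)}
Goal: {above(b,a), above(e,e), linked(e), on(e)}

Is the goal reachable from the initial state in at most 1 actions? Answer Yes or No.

1. drop(b,e)  →  {above(b,b), at(b), inpos(a), inpos(b), inpos(c), linked(e), on(e)}
2. step(e,c)  →  {above(b,b), above(c,e), above(e,e), at(b), inpos(a), inpos(b), linked(e), on(e)}
3. step(a,b)  →  {above(a,a), above(b,a), above(b,b), above(c,e), above(e,e), at(b), inpos(a), linked(e), on(e)}
optimal plan length = 3; 3 > 1

No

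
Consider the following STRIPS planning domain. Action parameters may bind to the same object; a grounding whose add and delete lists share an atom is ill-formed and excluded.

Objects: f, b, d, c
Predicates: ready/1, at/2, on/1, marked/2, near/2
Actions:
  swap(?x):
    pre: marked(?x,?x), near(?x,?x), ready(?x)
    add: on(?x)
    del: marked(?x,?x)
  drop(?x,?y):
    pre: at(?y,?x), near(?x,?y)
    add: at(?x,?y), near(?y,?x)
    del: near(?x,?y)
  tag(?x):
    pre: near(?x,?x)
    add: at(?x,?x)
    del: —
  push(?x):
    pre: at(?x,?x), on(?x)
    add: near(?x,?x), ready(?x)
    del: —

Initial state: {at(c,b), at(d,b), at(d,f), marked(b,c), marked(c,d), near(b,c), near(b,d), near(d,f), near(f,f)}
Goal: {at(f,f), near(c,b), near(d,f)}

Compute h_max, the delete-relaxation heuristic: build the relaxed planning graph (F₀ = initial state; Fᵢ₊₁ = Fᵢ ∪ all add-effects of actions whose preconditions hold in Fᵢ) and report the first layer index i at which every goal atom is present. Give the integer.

1

F0 = init (9 atoms)
F1 = F0 ∪ {at(b,c), at(b,d), at(f,f), near(c,b), near(d,b)}  (14 atoms)
goal ⊆ F1  ⇒  h_max = 1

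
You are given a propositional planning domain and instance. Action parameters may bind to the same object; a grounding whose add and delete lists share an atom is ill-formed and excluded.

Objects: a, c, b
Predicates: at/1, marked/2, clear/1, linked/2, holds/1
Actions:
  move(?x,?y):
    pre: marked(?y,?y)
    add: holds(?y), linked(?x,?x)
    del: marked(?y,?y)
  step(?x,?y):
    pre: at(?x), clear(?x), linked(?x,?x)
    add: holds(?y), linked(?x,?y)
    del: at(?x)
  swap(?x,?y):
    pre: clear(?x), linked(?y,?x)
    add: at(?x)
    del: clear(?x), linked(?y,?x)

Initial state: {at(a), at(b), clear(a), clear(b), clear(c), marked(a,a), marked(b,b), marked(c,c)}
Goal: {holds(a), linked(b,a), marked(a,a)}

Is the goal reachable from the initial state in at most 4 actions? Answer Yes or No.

Yes

1. move(b,c)  →  {at(a), at(b), clear(a), clear(b), clear(c), holds(c), linked(b,b), marked(a,a), marked(b,b)}
2. step(b,a)  →  {at(a), clear(a), clear(b), clear(c), holds(a), holds(c), linked(b,a), linked(b,b), marked(a,a), marked(b,b)}
optimal plan length = 2; 2 ≤ 4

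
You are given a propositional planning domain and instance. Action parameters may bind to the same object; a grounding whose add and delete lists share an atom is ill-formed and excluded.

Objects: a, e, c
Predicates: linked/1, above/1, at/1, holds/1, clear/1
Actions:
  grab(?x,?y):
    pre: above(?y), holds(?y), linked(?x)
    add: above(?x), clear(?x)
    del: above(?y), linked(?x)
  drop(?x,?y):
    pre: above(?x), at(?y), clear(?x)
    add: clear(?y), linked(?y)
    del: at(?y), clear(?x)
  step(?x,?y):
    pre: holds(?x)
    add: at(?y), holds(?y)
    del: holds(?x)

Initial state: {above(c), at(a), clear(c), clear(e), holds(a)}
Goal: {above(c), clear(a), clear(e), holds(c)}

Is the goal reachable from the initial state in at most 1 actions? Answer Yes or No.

No

1. drop(c,a)  →  {above(c), clear(a), clear(e), holds(a), linked(a)}
2. step(a,c)  →  {above(c), at(c), clear(a), clear(e), holds(c), linked(a)}
optimal plan length = 2; 2 > 1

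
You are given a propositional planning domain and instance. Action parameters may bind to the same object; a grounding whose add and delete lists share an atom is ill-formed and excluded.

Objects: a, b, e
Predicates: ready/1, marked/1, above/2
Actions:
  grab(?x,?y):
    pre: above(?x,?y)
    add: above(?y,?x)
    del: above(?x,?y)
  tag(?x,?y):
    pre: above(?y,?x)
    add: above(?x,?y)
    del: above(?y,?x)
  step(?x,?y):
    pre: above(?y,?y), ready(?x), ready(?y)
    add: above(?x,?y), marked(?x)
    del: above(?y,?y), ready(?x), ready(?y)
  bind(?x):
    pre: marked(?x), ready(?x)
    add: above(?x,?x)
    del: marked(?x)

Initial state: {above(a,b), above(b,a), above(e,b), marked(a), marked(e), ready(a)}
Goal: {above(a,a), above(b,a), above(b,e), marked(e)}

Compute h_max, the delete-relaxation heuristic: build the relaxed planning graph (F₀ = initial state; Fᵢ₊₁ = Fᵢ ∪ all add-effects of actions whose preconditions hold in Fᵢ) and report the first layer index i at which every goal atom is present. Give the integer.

1

F0 = init (6 atoms)
F1 = F0 ∪ {above(a,a), above(b,e)}  (8 atoms)
goal ⊆ F1  ⇒  h_max = 1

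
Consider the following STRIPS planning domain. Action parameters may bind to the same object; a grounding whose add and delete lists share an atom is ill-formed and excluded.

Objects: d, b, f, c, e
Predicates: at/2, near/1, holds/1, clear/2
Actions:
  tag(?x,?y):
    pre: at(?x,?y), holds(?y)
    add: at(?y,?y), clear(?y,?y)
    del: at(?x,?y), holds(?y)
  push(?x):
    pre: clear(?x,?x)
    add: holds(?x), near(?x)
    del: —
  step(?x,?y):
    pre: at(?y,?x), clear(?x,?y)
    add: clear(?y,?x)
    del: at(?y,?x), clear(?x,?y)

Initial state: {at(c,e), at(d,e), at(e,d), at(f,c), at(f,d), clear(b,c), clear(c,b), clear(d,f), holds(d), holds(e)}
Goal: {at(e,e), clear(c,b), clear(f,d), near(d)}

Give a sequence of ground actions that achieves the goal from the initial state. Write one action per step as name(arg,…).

1. tag(d,e)  →  {at(c,e), at(e,d), at(e,e), at(f,c), at(f,d), clear(b,c), clear(c,b), clear(d,f), clear(e,e), holds(d)}
2. tag(e,d)  →  {at(c,e), at(d,d), at(e,e), at(f,c), at(f,d), clear(b,c), clear(c,b), clear(d,d), clear(d,f), clear(e,e)}
3. push(d)  →  {at(c,e), at(d,d), at(e,e), at(f,c), at(f,d), clear(b,c), clear(c,b), clear(d,d), clear(d,f), clear(e,e), holds(d), near(d)}
4. step(d,f)  →  {at(c,e), at(d,d), at(e,e), at(f,c), clear(b,c), clear(c,b), clear(d,d), clear(e,e), clear(f,d), holds(d), near(d)}

tag(d,e); tag(e,d); push(d); step(d,f)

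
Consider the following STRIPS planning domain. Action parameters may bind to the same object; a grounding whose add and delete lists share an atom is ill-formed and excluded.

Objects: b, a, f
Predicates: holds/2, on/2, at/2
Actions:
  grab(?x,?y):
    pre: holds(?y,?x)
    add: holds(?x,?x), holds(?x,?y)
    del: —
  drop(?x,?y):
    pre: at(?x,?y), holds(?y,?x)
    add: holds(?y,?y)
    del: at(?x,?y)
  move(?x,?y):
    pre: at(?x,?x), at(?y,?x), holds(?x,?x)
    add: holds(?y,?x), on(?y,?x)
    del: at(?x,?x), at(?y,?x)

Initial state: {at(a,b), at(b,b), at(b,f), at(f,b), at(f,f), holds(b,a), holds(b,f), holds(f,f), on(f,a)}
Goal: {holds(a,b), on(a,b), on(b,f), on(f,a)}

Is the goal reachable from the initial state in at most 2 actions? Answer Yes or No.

No

1. drop(f,b)  →  {at(a,b), at(b,b), at(b,f), at(f,f), holds(b,a), holds(b,b), holds(b,f), holds(f,f), on(f,a)}
2. move(b,a)  →  {at(b,f), at(f,f), holds(a,b), holds(b,a), holds(b,b), holds(b,f), holds(f,f), on(a,b), on(f,a)}
3. move(f,b)  →  {holds(a,b), holds(b,a), holds(b,b), holds(b,f), holds(f,f), on(a,b), on(b,f), on(f,a)}
optimal plan length = 3; 3 > 2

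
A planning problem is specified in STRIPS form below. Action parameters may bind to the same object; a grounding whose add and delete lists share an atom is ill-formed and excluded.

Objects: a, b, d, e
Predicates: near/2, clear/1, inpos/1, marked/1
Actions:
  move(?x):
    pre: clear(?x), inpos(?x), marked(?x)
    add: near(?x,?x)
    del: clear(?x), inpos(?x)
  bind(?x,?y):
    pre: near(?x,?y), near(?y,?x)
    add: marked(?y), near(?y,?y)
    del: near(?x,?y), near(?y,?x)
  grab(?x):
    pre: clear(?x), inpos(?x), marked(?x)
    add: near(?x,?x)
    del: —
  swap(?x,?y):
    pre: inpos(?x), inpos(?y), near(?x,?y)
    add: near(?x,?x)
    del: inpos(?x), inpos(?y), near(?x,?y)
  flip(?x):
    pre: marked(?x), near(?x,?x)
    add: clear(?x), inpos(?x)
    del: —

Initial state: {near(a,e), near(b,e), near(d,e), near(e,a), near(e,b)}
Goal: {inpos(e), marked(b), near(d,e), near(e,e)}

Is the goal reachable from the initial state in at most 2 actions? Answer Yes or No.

No

1. bind(a,e)  →  {marked(e), near(b,e), near(d,e), near(e,b), near(e,e)}
2. bind(e,b)  →  {marked(b), marked(e), near(b,b), near(d,e), near(e,e)}
3. flip(e)  →  {clear(e), inpos(e), marked(b), marked(e), near(b,b), near(d,e), near(e,e)}
optimal plan length = 3; 3 > 2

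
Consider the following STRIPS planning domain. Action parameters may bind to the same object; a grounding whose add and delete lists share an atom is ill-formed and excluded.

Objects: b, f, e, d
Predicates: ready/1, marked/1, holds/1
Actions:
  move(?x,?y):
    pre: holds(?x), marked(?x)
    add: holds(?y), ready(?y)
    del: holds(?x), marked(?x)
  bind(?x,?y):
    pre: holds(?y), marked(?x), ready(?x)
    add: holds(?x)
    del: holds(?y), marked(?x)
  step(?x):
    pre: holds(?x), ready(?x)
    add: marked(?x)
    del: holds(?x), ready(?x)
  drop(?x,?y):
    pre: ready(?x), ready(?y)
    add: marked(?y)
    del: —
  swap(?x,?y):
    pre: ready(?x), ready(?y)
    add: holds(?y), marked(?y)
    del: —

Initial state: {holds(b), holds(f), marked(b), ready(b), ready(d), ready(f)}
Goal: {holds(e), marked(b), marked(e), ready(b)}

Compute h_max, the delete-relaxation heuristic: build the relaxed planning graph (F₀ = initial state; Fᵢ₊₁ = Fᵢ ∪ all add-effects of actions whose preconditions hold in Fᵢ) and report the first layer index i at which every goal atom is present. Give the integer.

F0 = init (6 atoms)
F1 = F0 ∪ {holds(d), holds(e), marked(d), marked(f), ready(e)}  (11 atoms)
F2 = F1 ∪ {marked(e)}  (12 atoms)
goal ⊆ F2  ⇒  h_max = 2

2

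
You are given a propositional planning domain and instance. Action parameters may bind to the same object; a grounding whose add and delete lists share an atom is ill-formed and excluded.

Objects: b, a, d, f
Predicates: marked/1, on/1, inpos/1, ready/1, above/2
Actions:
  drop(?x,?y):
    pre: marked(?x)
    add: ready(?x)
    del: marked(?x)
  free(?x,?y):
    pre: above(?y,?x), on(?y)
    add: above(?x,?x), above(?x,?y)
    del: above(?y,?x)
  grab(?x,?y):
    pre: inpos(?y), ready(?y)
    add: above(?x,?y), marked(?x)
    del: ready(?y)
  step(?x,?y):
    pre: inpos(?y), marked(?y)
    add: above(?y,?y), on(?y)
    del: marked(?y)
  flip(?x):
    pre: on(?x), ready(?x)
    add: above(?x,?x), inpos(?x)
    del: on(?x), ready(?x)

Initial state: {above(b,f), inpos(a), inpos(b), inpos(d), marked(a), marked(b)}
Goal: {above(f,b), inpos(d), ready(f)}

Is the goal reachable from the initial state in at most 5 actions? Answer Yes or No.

Yes

1. drop(b,b)  →  {above(b,f), inpos(a), inpos(b), inpos(d), marked(a), ready(b)}
2. grab(f,b)  →  {above(b,f), above(f,b), inpos(a), inpos(b), inpos(d), marked(a), marked(f)}
3. drop(f,b)  →  {above(b,f), above(f,b), inpos(a), inpos(b), inpos(d), marked(a), ready(f)}
optimal plan length = 3; 3 ≤ 5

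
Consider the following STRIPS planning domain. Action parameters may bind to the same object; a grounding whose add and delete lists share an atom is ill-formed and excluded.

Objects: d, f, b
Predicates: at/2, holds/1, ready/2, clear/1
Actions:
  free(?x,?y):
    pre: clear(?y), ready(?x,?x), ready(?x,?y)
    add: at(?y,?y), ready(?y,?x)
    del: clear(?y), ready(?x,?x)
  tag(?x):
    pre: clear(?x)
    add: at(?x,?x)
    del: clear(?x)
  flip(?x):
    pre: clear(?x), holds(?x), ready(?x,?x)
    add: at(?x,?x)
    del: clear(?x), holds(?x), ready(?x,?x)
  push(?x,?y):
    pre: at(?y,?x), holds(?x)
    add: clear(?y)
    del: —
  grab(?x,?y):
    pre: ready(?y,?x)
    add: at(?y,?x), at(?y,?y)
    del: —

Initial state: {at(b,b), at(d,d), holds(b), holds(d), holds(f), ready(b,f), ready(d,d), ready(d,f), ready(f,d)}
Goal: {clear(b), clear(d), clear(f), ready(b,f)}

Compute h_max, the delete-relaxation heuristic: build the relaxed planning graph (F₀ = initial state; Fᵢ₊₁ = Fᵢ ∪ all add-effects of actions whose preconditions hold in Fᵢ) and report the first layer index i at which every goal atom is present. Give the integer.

F0 = init (9 atoms)
F1 = F0 ∪ {at(b,f), at(d,f), at(f,d), at(f,f), clear(b), clear(d)}  (15 atoms)
F2 = F1 ∪ {clear(f)}  (16 atoms)
goal ⊆ F2  ⇒  h_max = 2

2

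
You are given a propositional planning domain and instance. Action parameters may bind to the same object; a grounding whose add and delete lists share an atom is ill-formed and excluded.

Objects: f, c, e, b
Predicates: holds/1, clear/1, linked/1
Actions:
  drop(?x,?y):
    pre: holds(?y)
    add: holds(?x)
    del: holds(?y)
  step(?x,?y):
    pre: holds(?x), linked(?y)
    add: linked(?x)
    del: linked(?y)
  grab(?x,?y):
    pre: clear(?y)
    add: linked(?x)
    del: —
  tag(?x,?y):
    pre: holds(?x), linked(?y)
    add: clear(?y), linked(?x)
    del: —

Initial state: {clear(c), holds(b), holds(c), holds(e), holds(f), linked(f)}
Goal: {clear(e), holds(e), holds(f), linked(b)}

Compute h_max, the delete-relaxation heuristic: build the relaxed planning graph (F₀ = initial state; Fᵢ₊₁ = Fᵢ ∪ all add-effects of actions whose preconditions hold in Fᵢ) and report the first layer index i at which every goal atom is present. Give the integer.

2

F0 = init (6 atoms)
F1 = F0 ∪ {clear(f), linked(b), linked(c), linked(e)}  (10 atoms)
F2 = F1 ∪ {clear(b), clear(e)}  (12 atoms)
goal ⊆ F2  ⇒  h_max = 2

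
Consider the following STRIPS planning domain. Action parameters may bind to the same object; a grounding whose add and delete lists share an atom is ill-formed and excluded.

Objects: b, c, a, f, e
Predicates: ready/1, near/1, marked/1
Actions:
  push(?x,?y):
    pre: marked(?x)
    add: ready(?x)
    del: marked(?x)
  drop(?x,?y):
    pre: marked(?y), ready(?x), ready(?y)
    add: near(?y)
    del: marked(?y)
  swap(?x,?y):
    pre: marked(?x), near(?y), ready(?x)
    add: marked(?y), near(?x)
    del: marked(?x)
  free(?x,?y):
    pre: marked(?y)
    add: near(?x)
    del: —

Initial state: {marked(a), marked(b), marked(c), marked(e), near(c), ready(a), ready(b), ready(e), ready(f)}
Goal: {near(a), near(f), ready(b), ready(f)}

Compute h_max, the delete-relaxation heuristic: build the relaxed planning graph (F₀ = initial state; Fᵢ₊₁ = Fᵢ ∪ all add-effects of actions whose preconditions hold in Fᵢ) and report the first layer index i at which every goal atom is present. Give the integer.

1

F0 = init (9 atoms)
F1 = F0 ∪ {near(a), near(b), near(e), near(f), ready(c)}  (14 atoms)
goal ⊆ F1  ⇒  h_max = 1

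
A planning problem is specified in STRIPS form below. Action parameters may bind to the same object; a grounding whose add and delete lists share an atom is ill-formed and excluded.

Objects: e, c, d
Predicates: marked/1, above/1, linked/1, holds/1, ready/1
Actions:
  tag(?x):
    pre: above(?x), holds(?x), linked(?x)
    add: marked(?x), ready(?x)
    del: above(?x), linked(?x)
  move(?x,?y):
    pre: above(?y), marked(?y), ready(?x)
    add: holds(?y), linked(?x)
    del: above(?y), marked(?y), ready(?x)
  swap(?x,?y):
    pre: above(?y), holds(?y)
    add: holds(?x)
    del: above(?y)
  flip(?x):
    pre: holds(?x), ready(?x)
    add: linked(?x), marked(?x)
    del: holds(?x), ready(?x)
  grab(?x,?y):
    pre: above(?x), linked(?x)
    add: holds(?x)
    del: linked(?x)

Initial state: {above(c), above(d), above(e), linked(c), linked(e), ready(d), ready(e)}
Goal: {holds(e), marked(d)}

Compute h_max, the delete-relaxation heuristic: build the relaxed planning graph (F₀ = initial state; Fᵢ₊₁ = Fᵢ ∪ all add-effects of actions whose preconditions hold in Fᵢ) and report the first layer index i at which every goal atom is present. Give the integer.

3

F0 = init (7 atoms)
F1 = F0 ∪ {holds(c), holds(e)}  (9 atoms)
F2 = F1 ∪ {holds(d), marked(c), marked(e), ready(c)}  (13 atoms)
F3 = F2 ∪ {linked(d), marked(d)}  (15 atoms)
goal ⊆ F3  ⇒  h_max = 3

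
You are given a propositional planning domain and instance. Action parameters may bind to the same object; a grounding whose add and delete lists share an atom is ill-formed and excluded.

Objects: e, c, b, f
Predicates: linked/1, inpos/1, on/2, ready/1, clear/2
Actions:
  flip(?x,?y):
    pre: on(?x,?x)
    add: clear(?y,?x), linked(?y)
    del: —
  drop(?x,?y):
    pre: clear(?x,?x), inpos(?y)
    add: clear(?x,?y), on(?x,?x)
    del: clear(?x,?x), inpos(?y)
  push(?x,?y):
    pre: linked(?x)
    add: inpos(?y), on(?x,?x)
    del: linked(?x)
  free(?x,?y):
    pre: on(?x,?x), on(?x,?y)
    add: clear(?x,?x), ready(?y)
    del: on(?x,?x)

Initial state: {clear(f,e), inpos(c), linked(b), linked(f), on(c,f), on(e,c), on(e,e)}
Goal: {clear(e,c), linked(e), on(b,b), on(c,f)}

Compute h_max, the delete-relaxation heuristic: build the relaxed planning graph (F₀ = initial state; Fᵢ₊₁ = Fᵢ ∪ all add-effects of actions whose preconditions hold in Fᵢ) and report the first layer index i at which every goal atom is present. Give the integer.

2

F0 = init (7 atoms)
F1 = F0 ∪ {clear(b,e), clear(c,e), clear(e,e), inpos(b), inpos(e), inpos(f), linked(c), linked(e), on(b,b), on(f,f), ready(c), ready(e)}  (19 atoms)
F2 = F1 ∪ {clear(b,b), clear(b,f), clear(c,b), clear(c,f), clear(e,b), clear(e,c), clear(e,f), clear(f,b), clear(f,f), on(c,c), ready(b), ready(f)}  (31 atoms)
goal ⊆ F2  ⇒  h_max = 2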